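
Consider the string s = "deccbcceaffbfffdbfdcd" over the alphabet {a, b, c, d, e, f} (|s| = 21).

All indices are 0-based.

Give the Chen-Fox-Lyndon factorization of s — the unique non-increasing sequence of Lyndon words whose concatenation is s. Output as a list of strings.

emit factor 1: 'de' (i=0, period=2)
emit factor 2: 'c' (i=2, period=1)
emit factor 3: 'c' (i=3, period=1)
emit factor 4: 'bcce' (i=4, period=4)
emit factor 5: 'affbfffdbfdcd' (i=8, period=13)

["de", "c", "c", "bcce", "affbfffdbfdcd"]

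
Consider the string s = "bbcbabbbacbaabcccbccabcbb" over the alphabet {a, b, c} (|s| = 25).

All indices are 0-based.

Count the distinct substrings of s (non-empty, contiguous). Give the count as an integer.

284

rank→(start, suffix):
  0 → (11, 'aabcccbccabcbb')
  1 → (4, 'abbbacbaabcccbccabcbb')
  2 → (20, 'abcbb')
  3 → (12, 'abcccbccabcbb')
  4 → (8, 'acbaabcccbccabcbb')
  5 → (24, 'b')
  6 → (10, 'baabcccbccabcbb')
  7 → (3, 'babbbacbaabcccbccabcbb')
  8 → (7, 'bacbaabcccbccabcbb')
  9 → (23, 'bb')
  10 → (6, 'bbacbaabcccbccabcbb')
  11 → (5, 'bbbacbaabcccbccabcbb')
  12 → (0, 'bbcbabbbacbaabcccbccabcbb')
  13 → (1, 'bcbabbbacbaabcccbccabcbb')
  14 → (21, 'bcbb')
  15 → (17, 'bccabcbb')
  16 → (13, 'bcccbccabcbb')
  17 → (19, 'cabcbb')
  18 → (9, 'cbaabcccbccabcbb')
  19 → (2, 'cbabbbacbaabcccbccabcbb')
  20 → (22, 'cbb')
  21 → (16, 'cbccabcbb')
  22 → (18, 'ccabcbb')
  23 → (15, 'ccbccabcbb')
  24 → (14, 'cccbccabcbb')

SA = [11, 4, 20, 12, 8, 24, 10, 3, 7, 23, 6, 5, 0, 1, 21, 17, 13, 19, 9, 2, 22, 16, 18, 15, 14]
rank  pair      lcp
   1  s[11:],s[4:]  1  'a'
   2  s[4:],s[20:]  2  'ab'
   3  s[20:],s[12:]  3  'abc'
   4  s[12:],s[8:]  1  'a'
   5  s[8:],s[24:]  0  ''
   6  s[24:],s[10:]  1  'b'
   7  s[10:],s[3:]  2  'ba'
   8  s[3:],s[7:]  2  'ba'
   9  s[7:],s[23:]  1  'b'
  10  s[23:],s[6:]  2  'bb'
  11  s[6:],s[5:]  2  'bb'
  12  s[5:],s[0:]  2  'bb'
  13  s[0:],s[1:]  1  'b'
  14  s[1:],s[21:]  3  'bcb'
  15  s[21:],s[17:]  2  'bc'
  16  s[17:],s[13:]  3  'bcc'
  17  s[13:],s[19:]  0  ''
  18  s[19:],s[9:]  1  'c'
  19  s[9:],s[2:]  3  'cba'
  20  s[2:],s[22:]  2  'cb'
  21  s[22:],s[16:]  2  'cb'
  22  s[16:],s[18:]  1  'c'
  23  s[18:],s[15:]  2  'cc'
  24  s[15:],s[14:]  2  'cc'

n(n+1)/2 = 25·26/2 = 325
Σ LCP = 0 + 1 + 2 + 3 + 1 + 0 + 1 + 2 + 2 + 1 + 2 + 2 + 2 + 1 + 3 + 2 + 3 + 0 + 1 + 3 + 2 + 2 + 1 + 2 + 2 = 41
distinct = 325 − 41 = 284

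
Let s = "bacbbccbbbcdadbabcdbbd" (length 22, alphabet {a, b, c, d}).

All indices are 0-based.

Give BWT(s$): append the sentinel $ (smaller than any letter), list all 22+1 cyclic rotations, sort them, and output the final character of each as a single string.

dbbdd$ccbdbbabcabbbbcac

rank  rotation                 last
    0  $bacbbccbbbcdadbabcdbbd  d
    1  abcdbbd$bacbbccbbbcdadb  b
    2  acbbccbbbcdadbabcdbbd$b  b
    3  adbabcdbbd$bacbbccbbbcd  d
    4  babcdbbd$bacbbccbbbcdad  d
    5  bacbbccbbbcdadbabcdbbd$  $
    6  bbbcdadbabcdbbd$bacbbcc  c
    7  bbccbbbcdadbabcdbbd$bac  c
    8  bbcdadbabcdbbd$bacbbccb  b
    9  bbd$bacbbccbbbcdadbabcd  d
   10  bccbbbcdadbabcdbbd$bacb  b
   11  bcdadbabcdbbd$bacbbccbb  b
   12  bcdbbd$bacbbccbbbcdadba  a
   13  bd$bacbbccbbbcdadbabcdb  b
   14  cbbbcdadbabcdbbd$bacbbc  c
   15  cbbccbbbcdadbabcdbbd$ba  a
   16  ccbbbcdadbabcdbbd$bacbb  b
   17  cdadbabcdbbd$bacbbccbbb  b
   18  cdbbd$bacbbccbbbcdadbab  b
   19  d$bacbbccbbbcdadbabcdbb  b
   20  dadbabcdbbd$bacbbccbbbc  c
   21  dbabcdbbd$bacbbccbbbcda  a
   22  dbbd$bacbbccbbbcdadbabc  c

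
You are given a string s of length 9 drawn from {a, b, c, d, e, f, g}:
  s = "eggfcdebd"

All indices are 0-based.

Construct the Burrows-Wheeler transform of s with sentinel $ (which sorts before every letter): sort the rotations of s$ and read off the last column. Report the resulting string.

rank  rotation    last
    0  $eggfcdebd  d
    1  bd$eggfcde  e
    2  cdebd$eggf  f
    3  d$eggfcdeb  b
    4  debd$eggfc  c
    5  ebd$eggfcd  d
    6  eggfcdebd$  $
    7  fcdebd$egg  g
    8  gfcdebd$eg  g
    9  ggfcdebd$e  e

defbcd$gge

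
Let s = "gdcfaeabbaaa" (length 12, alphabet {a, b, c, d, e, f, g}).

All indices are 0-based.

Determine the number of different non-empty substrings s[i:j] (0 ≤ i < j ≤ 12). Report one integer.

72

rank | idx | suffix
   0 |  11 | a
   1 |  10 | aa
   2 |   9 | aaa
   3 |   6 | abbaaa
   4 |   4 | aeabbaaa
   5 |   8 | baaa
   6 |   7 | bbaaa
   7 |   2 | cfaeabbaaa
   8 |   1 | dcfaeabbaaa
   9 |   5 | eabbaaa
  10 |   3 | faeabbaaa
  11 |   0 | gdcfaeabbaaa

SA = [11, 10, 9, 6, 4, 8, 7, 2, 1, 5, 3, 0]
i: (SA[i-1],SA[i]) lcp shared
  1: (11,10) 1 'a'
  2: (10,9) 2 'aa'
  3: (9,6) 1 'a'
  4: (6,4) 1 'a'
  5: (4,8) 0 ''
  6: (8,7) 1 'b'
  7: (7,2) 0 ''
  8: (2,1) 0 ''
  9: (1,5) 0 ''
  10: (5,3) 0 ''
  11: (3,0) 0 ''

n(n+1)/2 = 12·13/2 = 78
Σ LCP = 0 + 1 + 2 + 1 + 1 + 0 + 1 + 0 + 0 + 0 + 0 + 0 = 6
distinct = 78 − 6 = 72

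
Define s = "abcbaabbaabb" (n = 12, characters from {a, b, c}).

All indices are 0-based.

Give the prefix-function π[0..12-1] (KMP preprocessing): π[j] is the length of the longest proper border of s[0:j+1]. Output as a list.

π[0] = 0
j=1 s[j]='b': π[1]=0 (border '')
j=2 s[j]='c': π[2]=0 (border '')
j=3 s[j]='b': π[3]=0 (border '')
j=4 s[j]='a': π[4]=1 (border 'a')
j=5 s[j]='a': k: 1→0; π[5]=1 (border 'a')
j=6 s[j]='b': π[6]=2 (border 'ab')
j=7 s[j]='b': k: 2→0; π[7]=0 (border '')
j=8 s[j]='a': π[8]=1 (border 'a')
j=9 s[j]='a': k: 1→0; π[9]=1 (border 'a')
j=10 s[j]='b': π[10]=2 (border 'ab')
j=11 s[j]='b': k: 2→0; π[11]=0 (border '')

[0, 0, 0, 0, 1, 1, 2, 0, 1, 1, 2, 0]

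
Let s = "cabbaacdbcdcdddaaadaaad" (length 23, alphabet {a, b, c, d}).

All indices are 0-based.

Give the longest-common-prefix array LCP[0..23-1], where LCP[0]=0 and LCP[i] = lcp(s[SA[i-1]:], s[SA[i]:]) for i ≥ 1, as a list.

rank | idx | suffix
   0 |  19 | aaad
   1 |  15 | aaadaaad
   2 |   4 | aacdbcdcdddaaadaaad
   3 |  20 | aad
   4 |  16 | aadaaad
   5 |   1 | abbaacdbcdcdddaaadaaad
   6 |   5 | acdbcdcdddaaadaaad
   7 |  21 | ad
   8 |  17 | adaaad
   9 |   3 | baacdbcdcdddaaadaaad
  10 |   2 | bbaacdbcdcdddaaadaaad
  11 |   8 | bcdcdddaaadaaad
  12 |   0 | cabbaacdbcdcdddaaadaaad
  13 |   6 | cdbcdcdddaaadaaad
  14 |   9 | cdcdddaaadaaad
  15 |  11 | cdddaaadaaad
  16 |  22 | d
  17 |  18 | daaad
  18 |  14 | daaadaaad
  19 |   7 | dbcdcdddaaadaaad
  20 |  10 | dcdddaaadaaad
  21 |  13 | ddaaadaaad
  22 |  12 | dddaaadaaad

SA = [19, 15, 4, 20, 16, 1, 5, 21, 17, 3, 2, 8, 0, 6, 9, 11, 22, 18, 14, 7, 10, 13, 12]
rank  pair      lcp
   1  s[19:],s[15:]  4  'aaad'
   2  s[15:],s[4:]  2  'aa'
   3  s[4:],s[20:]  2  'aa'
   4  s[20:],s[16:]  3  'aad'
   5  s[16:],s[1:]  1  'a'
   6  s[1:],s[5:]  1  'a'
   7  s[5:],s[21:]  1  'a'
   8  s[21:],s[17:]  2  'ad'
   9  s[17:],s[3:]  0  ''
  10  s[3:],s[2:]  1  'b'
  11  s[2:],s[8:]  1  'b'
  12  s[8:],s[0:]  0  ''
  13  s[0:],s[6:]  1  'c'
  14  s[6:],s[9:]  2  'cd'
  15  s[9:],s[11:]  2  'cd'
  16  s[11:],s[22:]  0  ''
  17  s[22:],s[18:]  1  'd'
  18  s[18:],s[14:]  5  'daaad'
  19  s[14:],s[7:]  1  'd'
  20  s[7:],s[10:]  1  'd'
  21  s[10:],s[13:]  1  'd'
  22  s[13:],s[12:]  2  'dd'

[0, 4, 2, 2, 3, 1, 1, 1, 2, 0, 1, 1, 0, 1, 2, 2, 0, 1, 5, 1, 1, 1, 2]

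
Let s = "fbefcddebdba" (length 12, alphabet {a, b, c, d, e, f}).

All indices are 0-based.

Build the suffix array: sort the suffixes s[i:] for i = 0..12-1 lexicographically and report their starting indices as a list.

sorted suffixes:
  #0 SA[0]=11  'a'
  #1 SA[1]=10  'ba'
  #2 SA[2]=8  'bdba'
  #3 SA[3]=1  'befcddebdba'
  #4 SA[4]=4  'cddebdba'
  #5 SA[5]=9  'dba'
  #6 SA[6]=5  'ddebdba'
  #7 SA[7]=6  'debdba'
  #8 SA[8]=7  'ebdba'
  #9 SA[9]=2  'efcddebdba'
  #10 SA[10]=0  'fbefcddebdba'
  #11 SA[11]=3  'fcddebdba'

[11, 10, 8, 1, 4, 9, 5, 6, 7, 2, 0, 3]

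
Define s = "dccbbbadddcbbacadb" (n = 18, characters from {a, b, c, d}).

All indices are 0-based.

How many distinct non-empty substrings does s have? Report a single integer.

rank→(start, suffix):
  0 → (13, 'acadb')
  1 → (15, 'adb')
  2 → (6, 'adddcbbacadb')
  3 → (17, 'b')
  4 → (12, 'bacadb')
  5 → (5, 'badddcbbacadb')
  6 → (11, 'bbacadb')
  7 → (4, 'bbadddcbbacadb')
  8 → (3, 'bbbadddcbbacadb')
  9 → (14, 'cadb')
  10 → (10, 'cbbacadb')
  11 → (2, 'cbbbadddcbbacadb')
  12 → (1, 'ccbbbadddcbbacadb')
  13 → (16, 'db')
  14 → (9, 'dcbbacadb')
  15 → (0, 'dccbbbadddcbbacadb')
  16 → (8, 'ddcbbacadb')
  17 → (7, 'dddcbbacadb')

SA = [13, 15, 6, 17, 12, 5, 11, 4, 3, 14, 10, 2, 1, 16, 9, 0, 8, 7]
rank  pair      lcp
   1  s[13:],s[15:]  1  'a'
   2  s[15:],s[6:]  2  'ad'
   3  s[6:],s[17:]  0  ''
   4  s[17:],s[12:]  1  'b'
   5  s[12:],s[5:]  2  'ba'
   6  s[5:],s[11:]  1  'b'
   7  s[11:],s[4:]  3  'bba'
   8  s[4:],s[3:]  2  'bb'
   9  s[3:],s[14:]  0  ''
  10  s[14:],s[10:]  1  'c'
  11  s[10:],s[2:]  3  'cbb'
  12  s[2:],s[1:]  1  'c'
  13  s[1:],s[16:]  0  ''
  14  s[16:],s[9:]  1  'd'
  15  s[9:],s[0:]  2  'dc'
  16  s[0:],s[8:]  1  'd'
  17  s[8:],s[7:]  2  'dd'

n(n+1)/2 = 18·19/2 = 171
Σ LCP = 0 + 1 + 2 + 0 + 1 + 2 + 1 + 3 + 2 + 0 + 1 + 3 + 1 + 0 + 1 + 2 + 1 + 2 = 23
distinct = 171 − 23 = 148

148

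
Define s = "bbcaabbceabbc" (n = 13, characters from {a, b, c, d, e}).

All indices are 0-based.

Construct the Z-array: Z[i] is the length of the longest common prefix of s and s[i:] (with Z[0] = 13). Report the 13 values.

Z[0]=13
i=1: i≥r, start 0; Z[1]=1 extend→box=[1,2)
i=2: i≥r, start 0; Z[2]=0
i=3: i≥r, start 0; Z[3]=0
i=4: i≥r, start 0; Z[4]=0
i=5: i≥r, start 0; Z[5]=3 extend→box=[5,8)
i=6: min(r-i=2, Z[1]=1)=1; Z[6]=1
i=7: min(r-i=1, Z[2]=0)=0; Z[7]=0
i=8: i≥r, start 0; Z[8]=0
i=9: i≥r, start 0; Z[9]=0
i=10: i≥r, start 0; Z[10]=3 extend→box=[10,13)
i=11: min(r-i=2, Z[1]=1)=1; Z[11]=1
i=12: min(r-i=1, Z[2]=0)=0; Z[12]=0

[13, 1, 0, 0, 0, 3, 1, 0, 0, 0, 3, 1, 0]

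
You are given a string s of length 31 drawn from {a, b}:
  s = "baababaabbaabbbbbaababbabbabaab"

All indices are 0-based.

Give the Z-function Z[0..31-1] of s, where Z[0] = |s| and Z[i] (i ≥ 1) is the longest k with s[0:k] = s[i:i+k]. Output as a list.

[31, 0, 0, 2, 0, 4, 0, 0, 1, 4, 0, 0, 1, 1, 1, 1, 6, 0, 0, 2, 0, 1, 2, 0, 1, 2, 0, 4, 0, 0, 1]

Z[0]=31
i=1: i≥r, start 0; Z[1]=0
i=2: i≥r, start 0; Z[2]=0
i=3: i≥r, start 0; Z[3]=2 grow→box=[3,5)
i=4: min(r-i=1, Z[1]=0)=0; Z[4]=0
i=5: i≥r, start 0; Z[5]=4 grow→box=[5,9)
i=6: min(r-i=3, Z[1]=0)=0; Z[6]=0
i=7: min(r-i=2, Z[2]=0)=0; Z[7]=0
i=8: min(r-i=1, Z[3]=2)=1; Z[8]=1
i=9: i≥r, start 0; Z[9]=4 grow→box=[9,13)
i=10: min(r-i=3, Z[1]=0)=0; Z[10]=0
i=11: min(r-i=2, Z[2]=0)=0; Z[11]=0
i=12: min(r-i=1, Z[3]=2)=1; Z[12]=1
i=13: i≥r, start 0; Z[13]=1 grow→box=[13,14)
i=14: i≥r, start 0; Z[14]=1 grow→box=[14,15)
i=15: i≥r, start 0; Z[15]=1 grow→box=[15,16)
i=16: i≥r, start 0; Z[16]=6 grow→box=[16,22)
i=17: min(r-i=5, Z[1]=0)=0; Z[17]=0
i=18: min(r-i=4, Z[2]=0)=0; Z[18]=0
i=19: min(r-i=3, Z[3]=2)=2; Z[19]=2
i=20: min(r-i=2, Z[4]=0)=0; Z[20]=0
i=21: min(r-i=1, Z[5]=4)=1; Z[21]=1
i=22: i≥r, start 0; Z[22]=2 grow→box=[22,24)
i=23: min(r-i=1, Z[1]=0)=0; Z[23]=0
i=24: i≥r, start 0; Z[24]=1 grow→box=[24,25)
i=25: i≥r, start 0; Z[25]=2 grow→box=[25,27)
i=26: min(r-i=1, Z[1]=0)=0; Z[26]=0
i=27: i≥r, start 0; Z[27]=4 grow→box=[27,31)
i=28: min(r-i=3, Z[1]=0)=0; Z[28]=0
i=29: min(r-i=2, Z[2]=0)=0; Z[29]=0
i=30: min(r-i=1, Z[3]=2)=1; Z[30]=1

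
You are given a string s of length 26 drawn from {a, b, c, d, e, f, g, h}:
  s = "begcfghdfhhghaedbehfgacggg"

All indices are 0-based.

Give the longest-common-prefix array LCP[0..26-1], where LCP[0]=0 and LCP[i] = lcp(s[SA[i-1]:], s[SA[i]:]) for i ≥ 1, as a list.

rank→(start, suffix):
  0 → (21, 'acggg')
  1 → (13, 'aedbehfgacggg')
  2 → (0, 'begcfghdfhhghaedbehfgacggg')
  3 → (16, 'behfgacggg')
  4 → (3, 'cfghdfhhghaedbehfgacggg')
  5 → (22, 'cggg')
  6 → (15, 'dbehfgacggg')
  7 → (7, 'dfhhghaedbehfgacggg')
  8 → (14, 'edbehfgacggg')
  9 → (1, 'egcfghdfhhghaedbehfgacggg')
  10 → (17, 'ehfgacggg')
  11 → (19, 'fgacggg')
  12 → (4, 'fghdfhhghaedbehfgacggg')
  13 → (8, 'fhhghaedbehfgacggg')
  14 → (25, 'g')
  15 → (20, 'gacggg')
  16 → (2, 'gcfghdfhhghaedbehfgacggg')
  17 → (24, 'gg')
  18 → (23, 'ggg')
  19 → (11, 'ghaedbehfgacggg')
  20 → (5, 'ghdfhhghaedbehfgacggg')
  21 → (12, 'haedbehfgacggg')
  22 → (6, 'hdfhhghaedbehfgacggg')
  23 → (18, 'hfgacggg')
  24 → (10, 'hghaedbehfgacggg')
  25 → (9, 'hhghaedbehfgacggg')

SA = [21, 13, 0, 16, 3, 22, 15, 7, 14, 1, 17, 19, 4, 8, 25, 20, 2, 24, 23, 11, 5, 12, 6, 18, 10, 9]
rank  pair      lcp
   1  s[21:],s[13:]  1  'a'
   2  s[13:],s[0:]  0  ''
   3  s[0:],s[16:]  2  'be'
   4  s[16:],s[3:]  0  ''
   5  s[3:],s[22:]  1  'c'
   6  s[22:],s[15:]  0  ''
   7  s[15:],s[7:]  1  'd'
   8  s[7:],s[14:]  0  ''
   9  s[14:],s[1:]  1  'e'
  10  s[1:],s[17:]  1  'e'
  11  s[17:],s[19:]  0  ''
  12  s[19:],s[4:]  2  'fg'
  13  s[4:],s[8:]  1  'f'
  14  s[8:],s[25:]  0  ''
  15  s[25:],s[20:]  1  'g'
  16  s[20:],s[2:]  1  'g'
  17  s[2:],s[24:]  1  'g'
  18  s[24:],s[23:]  2  'gg'
  19  s[23:],s[11:]  1  'g'
  20  s[11:],s[5:]  2  'gh'
  21  s[5:],s[12:]  0  ''
  22  s[12:],s[6:]  1  'h'
  23  s[6:],s[18:]  1  'h'
  24  s[18:],s[10:]  1  'h'
  25  s[10:],s[9:]  1  'h'

[0, 1, 0, 2, 0, 1, 0, 1, 0, 1, 1, 0, 2, 1, 0, 1, 1, 1, 2, 1, 2, 0, 1, 1, 1, 1]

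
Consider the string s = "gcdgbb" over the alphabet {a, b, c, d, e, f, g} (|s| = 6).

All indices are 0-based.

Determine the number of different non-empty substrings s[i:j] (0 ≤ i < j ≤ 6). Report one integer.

19

sorted suffixes:
  #0 SA[0]=5  'b'
  #1 SA[1]=4  'bb'
  #2 SA[2]=1  'cdgbb'
  #3 SA[3]=2  'dgbb'
  #4 SA[4]=3  'gbb'
  #5 SA[5]=0  'gcdgbb'

SA = [5, 4, 1, 2, 3, 0]
i: (SA[i-1],SA[i]) lcp shared
  1: (5,4) 1 'b'
  2: (4,1) 0 ''
  3: (1,2) 0 ''
  4: (2,3) 0 ''
  5: (3,0) 1 'g'

n(n+1)/2 = 6·7/2 = 21
Σ LCP = 0 + 1 + 0 + 0 + 0 + 1 = 2
distinct = 21 − 2 = 19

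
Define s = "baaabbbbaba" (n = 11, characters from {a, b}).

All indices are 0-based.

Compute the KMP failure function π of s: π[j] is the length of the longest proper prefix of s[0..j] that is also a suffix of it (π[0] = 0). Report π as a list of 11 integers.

π[0] = 0
j=1 s[j]='a': π[1]=0 (border '')
j=2 s[j]='a': π[2]=0 (border '')
j=3 s[j]='a': π[3]=0 (border '')
j=4 s[j]='b': π[4]=1 (border 'b')
j=5 s[j]='b': k: 1→0; π[5]=1 (border 'b')
j=6 s[j]='b': k: 1→0; π[6]=1 (border 'b')
j=7 s[j]='b': k: 1→0; π[7]=1 (border 'b')
j=8 s[j]='a': π[8]=2 (border 'ba')
j=9 s[j]='b': k: 2→0; π[9]=1 (border 'b')
j=10 s[j]='a': π[10]=2 (border 'ba')

[0, 0, 0, 0, 1, 1, 1, 1, 2, 1, 2]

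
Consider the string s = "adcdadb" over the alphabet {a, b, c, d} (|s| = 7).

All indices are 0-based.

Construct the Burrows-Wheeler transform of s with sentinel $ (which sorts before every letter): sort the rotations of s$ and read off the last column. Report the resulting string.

bd$ddcaa

rank  rotation  last
    0  $adcdadb  b
    1  adb$adcd  d
    2  adcdadb$  $
    3  b$adcdad  d
    4  cdadb$ad  d
    5  dadb$adc  c
    6  db$adcda  a
    7  dcdadb$a  a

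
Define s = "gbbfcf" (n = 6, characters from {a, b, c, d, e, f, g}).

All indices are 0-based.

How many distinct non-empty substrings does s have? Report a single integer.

19

rank→(start, suffix):
  0 → (1, 'bbfcf')
  1 → (2, 'bfcf')
  2 → (4, 'cf')
  3 → (5, 'f')
  4 → (3, 'fcf')
  5 → (0, 'gbbfcf')

SA = [1, 2, 4, 5, 3, 0]
rank  pair      lcp
   1  s[1:],s[2:]  1  'b'
   2  s[2:],s[4:]  0  ''
   3  s[4:],s[5:]  0  ''
   4  s[5:],s[3:]  1  'f'
   5  s[3:],s[0:]  0  ''

n(n+1)/2 = 6·7/2 = 21
Σ LCP = 0 + 1 + 0 + 0 + 1 + 0 = 2
distinct = 21 − 2 = 19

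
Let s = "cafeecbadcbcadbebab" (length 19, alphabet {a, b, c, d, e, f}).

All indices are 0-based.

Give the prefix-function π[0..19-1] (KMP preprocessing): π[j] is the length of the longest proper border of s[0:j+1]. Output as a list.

[0, 0, 0, 0, 0, 1, 0, 0, 0, 1, 0, 1, 2, 0, 0, 0, 0, 0, 0]

π[0] = 0
j=1 s[j]='a': π[1]=0 (border '')
j=2 s[j]='f': π[2]=0 (border '')
j=3 s[j]='e': π[3]=0 (border '')
j=4 s[j]='e': π[4]=0 (border '')
j=5 s[j]='c': π[5]=1 (border 'c')
j=6 s[j]='b': k: 1→0; π[6]=0 (border '')
j=7 s[j]='a': π[7]=0 (border '')
j=8 s[j]='d': π[8]=0 (border '')
j=9 s[j]='c': π[9]=1 (border 'c')
j=10 s[j]='b': k: 1→0; π[10]=0 (border '')
j=11 s[j]='c': π[11]=1 (border 'c')
j=12 s[j]='a': π[12]=2 (border 'ca')
j=13 s[j]='d': k: 2→0; π[13]=0 (border '')
j=14 s[j]='b': π[14]=0 (border '')
j=15 s[j]='e': π[15]=0 (border '')
j=16 s[j]='b': π[16]=0 (border '')
j=17 s[j]='a': π[17]=0 (border '')
j=18 s[j]='b': π[18]=0 (border '')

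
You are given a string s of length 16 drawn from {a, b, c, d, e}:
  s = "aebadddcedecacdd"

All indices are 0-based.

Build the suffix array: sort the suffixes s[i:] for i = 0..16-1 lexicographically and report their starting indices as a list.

sorted suffixes:
  #0 SA[0]=12  'acdd'
  #1 SA[1]=3  'adddcedecacdd'
  #2 SA[2]=0  'aebadddcedecacdd'
  #3 SA[3]=2  'badddcedecacdd'
  #4 SA[4]=11  'cacdd'
  #5 SA[5]=13  'cdd'
  #6 SA[6]=7  'cedecacdd'
  #7 SA[7]=15  'd'
  #8 SA[8]=6  'dcedecacdd'
  #9 SA[9]=14  'dd'
  #10 SA[10]=5  'ddcedecacdd'
  #11 SA[11]=4  'dddcedecacdd'
  #12 SA[12]=9  'decacdd'
  #13 SA[13]=1  'ebadddcedecacdd'
  #14 SA[14]=10  'ecacdd'
  #15 SA[15]=8  'edecacdd'

[12, 3, 0, 2, 11, 13, 7, 15, 6, 14, 5, 4, 9, 1, 10, 8]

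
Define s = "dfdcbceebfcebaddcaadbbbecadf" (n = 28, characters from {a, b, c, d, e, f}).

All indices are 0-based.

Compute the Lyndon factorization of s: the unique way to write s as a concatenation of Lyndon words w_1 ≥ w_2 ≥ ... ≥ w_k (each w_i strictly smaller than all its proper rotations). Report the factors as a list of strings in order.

emit factor 1: 'df' (i=0, period=2)
emit factor 2: 'd' (i=2, period=1)
emit factor 3: 'c' (i=3, period=1)
emit factor 4: 'bceebfce' (i=4, period=8)
emit factor 5: 'b' (i=12, period=1)
emit factor 6: 'addc' (i=13, period=4)
emit factor 7: 'aadbbbecadf' (i=17, period=11)

["df", "d", "c", "bceebfce", "b", "addc", "aadbbbecadf"]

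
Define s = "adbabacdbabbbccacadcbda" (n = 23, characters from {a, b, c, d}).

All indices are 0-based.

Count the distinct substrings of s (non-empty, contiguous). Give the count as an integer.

rank→(start, suffix):
  0 → (22, 'a')
  1 → (3, 'abacdbabbbccacadcbda')
  2 → (9, 'abbbccacadcbda')
  3 → (15, 'acadcbda')
  4 → (5, 'acdbabbbccacadcbda')
  5 → (0, 'adbabacdbabbbccacadcbda')
  6 → (17, 'adcbda')
  7 → (2, 'babacdbabbbccacadcbda')
  8 → (8, 'babbbccacadcbda')
  9 → (4, 'bacdbabbbccacadcbda')
  10 → (10, 'bbbccacadcbda')
  11 → (11, 'bbccacadcbda')
  12 → (12, 'bccacadcbda')
  13 → (20, 'bda')
  14 → (14, 'cacadcbda')
  15 → (16, 'cadcbda')
  16 → (19, 'cbda')
  17 → (13, 'ccacadcbda')
  18 → (6, 'cdbabbbccacadcbda')
  19 → (21, 'da')
  20 → (1, 'dbabacdbabbbccacadcbda')
  21 → (7, 'dbabbbccacadcbda')
  22 → (18, 'dcbda')

SA = [22, 3, 9, 15, 5, 0, 17, 2, 8, 4, 10, 11, 12, 20, 14, 16, 19, 13, 6, 21, 1, 7, 18]
i: (SA[i-1],SA[i]) lcp shared
  1: (22,3) 1 'a'
  2: (3,9) 2 'ab'
  3: (9,15) 1 'a'
  4: (15,5) 2 'ac'
  5: (5,0) 1 'a'
  6: (0,17) 2 'ad'
  7: (17,2) 0 ''
  8: (2,8) 3 'bab'
  9: (8,4) 2 'ba'
  10: (4,10) 1 'b'
  11: (10,11) 2 'bb'
  12: (11,12) 1 'b'
  13: (12,20) 1 'b'
  14: (20,14) 0 ''
  15: (14,16) 2 'ca'
  16: (16,19) 1 'c'
  17: (19,13) 1 'c'
  18: (13,6) 1 'c'
  19: (6,21) 0 ''
  20: (21,1) 1 'd'
  21: (1,7) 4 'dbab'
  22: (7,18) 1 'd'

n(n+1)/2 = 23·24/2 = 276
Σ LCP = 0 + 1 + 2 + 1 + 2 + 1 + 2 + 0 + 3 + 2 + 1 + 2 + 1 + 1 + 0 + 2 + 1 + 1 + 1 + 0 + 1 + 4 + 1 = 30
distinct = 276 − 30 = 246

246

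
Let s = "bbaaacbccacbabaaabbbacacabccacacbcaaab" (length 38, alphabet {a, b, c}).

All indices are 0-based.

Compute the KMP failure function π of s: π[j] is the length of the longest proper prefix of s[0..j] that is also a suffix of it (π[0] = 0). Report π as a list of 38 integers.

π[0] = 0
j=1 s[j]='b': π[1]=1 (border 'b')
j=2 s[j]='a': k: 1→0; π[2]=0 (border '')
j=3 s[j]='a': π[3]=0 (border '')
j=4 s[j]='a': π[4]=0 (border '')
j=5 s[j]='c': π[5]=0 (border '')
j=6 s[j]='b': π[6]=1 (border 'b')
j=7 s[j]='c': k: 1→0; π[7]=0 (border '')
j=8 s[j]='c': π[8]=0 (border '')
j=9 s[j]='a': π[9]=0 (border '')
j=10 s[j]='c': π[10]=0 (border '')
j=11 s[j]='b': π[11]=1 (border 'b')
j=12 s[j]='a': k: 1→0; π[12]=0 (border '')
j=13 s[j]='b': π[13]=1 (border 'b')
j=14 s[j]='a': k: 1→0; π[14]=0 (border '')
j=15 s[j]='a': π[15]=0 (border '')
j=16 s[j]='a': π[16]=0 (border '')
j=17 s[j]='b': π[17]=1 (border 'b')
j=18 s[j]='b': π[18]=2 (border 'bb')
j=19 s[j]='b': k: 2→1; π[19]=2 (border 'bb')
j=20 s[j]='a': π[20]=3 (border 'bba')
j=21 s[j]='c': k: 3→0; π[21]=0 (border '')
j=22 s[j]='a': π[22]=0 (border '')
j=23 s[j]='c': π[23]=0 (border '')
j=24 s[j]='a': π[24]=0 (border '')
j=25 s[j]='b': π[25]=1 (border 'b')
j=26 s[j]='c': k: 1→0; π[26]=0 (border '')
j=27 s[j]='c': π[27]=0 (border '')
j=28 s[j]='a': π[28]=0 (border '')
j=29 s[j]='c': π[29]=0 (border '')
j=30 s[j]='a': π[30]=0 (border '')
j=31 s[j]='c': π[31]=0 (border '')
j=32 s[j]='b': π[32]=1 (border 'b')
j=33 s[j]='c': k: 1→0; π[33]=0 (border '')
j=34 s[j]='a': π[34]=0 (border '')
j=35 s[j]='a': π[35]=0 (border '')
j=36 s[j]='a': π[36]=0 (border '')
j=37 s[j]='b': π[37]=1 (border 'b')

[0, 1, 0, 0, 0, 0, 1, 0, 0, 0, 0, 1, 0, 1, 0, 0, 0, 1, 2, 2, 3, 0, 0, 0, 0, 1, 0, 0, 0, 0, 0, 0, 1, 0, 0, 0, 0, 1]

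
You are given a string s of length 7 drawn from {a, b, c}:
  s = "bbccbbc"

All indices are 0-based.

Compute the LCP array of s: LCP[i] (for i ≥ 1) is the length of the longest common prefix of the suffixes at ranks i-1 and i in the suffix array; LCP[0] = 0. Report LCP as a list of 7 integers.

rank→(start, suffix):
  0 → (4, 'bbc')
  1 → (0, 'bbccbbc')
  2 → (5, 'bc')
  3 → (1, 'bccbbc')
  4 → (6, 'c')
  5 → (3, 'cbbc')
  6 → (2, 'ccbbc')

SA = [4, 0, 5, 1, 6, 3, 2]
rank  pair      lcp
   1  s[4:],s[0:]  3  'bbc'
   2  s[0:],s[5:]  1  'b'
   3  s[5:],s[1:]  2  'bc'
   4  s[1:],s[6:]  0  ''
   5  s[6:],s[3:]  1  'c'
   6  s[3:],s[2:]  1  'c'

[0, 3, 1, 2, 0, 1, 1]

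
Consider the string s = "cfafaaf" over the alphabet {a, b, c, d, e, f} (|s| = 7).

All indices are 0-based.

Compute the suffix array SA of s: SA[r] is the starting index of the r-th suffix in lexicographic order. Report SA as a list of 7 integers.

rank→(start, suffix):
  0 → (4, 'aaf')
  1 → (5, 'af')
  2 → (2, 'afaaf')
  3 → (0, 'cfafaaf')
  4 → (6, 'f')
  5 → (3, 'faaf')
  6 → (1, 'fafaaf')

[4, 5, 2, 0, 6, 3, 1]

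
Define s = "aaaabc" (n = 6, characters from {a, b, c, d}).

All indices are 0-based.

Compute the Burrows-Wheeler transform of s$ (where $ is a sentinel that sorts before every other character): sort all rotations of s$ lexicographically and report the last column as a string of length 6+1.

c$aaaab

rank  rotation last
    0  $aaaabc  c
    1  aaaabc$  $
    2  aaabc$a  a
    3  aabc$aa  a
    4  abc$aaa  a
    5  bc$aaaa  a
    6  c$aaaab  b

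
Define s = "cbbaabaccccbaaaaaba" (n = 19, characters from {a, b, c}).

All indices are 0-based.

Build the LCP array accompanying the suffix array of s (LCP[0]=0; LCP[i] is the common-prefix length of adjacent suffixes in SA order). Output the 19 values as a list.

rank | idx | suffix
   0 |  18 | a
   1 |  12 | aaaaaba
   2 |  13 | aaaaba
   3 |  14 | aaaba
   4 |  15 | aaba
   5 |   3 | aabaccccbaaaaaba
   6 |  16 | aba
   7 |   4 | abaccccbaaaaaba
   8 |   6 | accccbaaaaaba
   9 |  17 | ba
  10 |  11 | baaaaaba
  11 |   2 | baabaccccbaaaaaba
  12 |   5 | baccccbaaaaaba
  13 |   1 | bbaabaccccbaaaaaba
  14 |  10 | cbaaaaaba
  15 |   0 | cbbaabaccccbaaaaaba
  16 |   9 | ccbaaaaaba
  17 |   8 | cccbaaaaaba
  18 |   7 | ccccbaaaaaba

SA = [18, 12, 13, 14, 15, 3, 16, 4, 6, 17, 11, 2, 5, 1, 10, 0, 9, 8, 7]
rank  pair      lcp
   1  s[18:],s[12:]  1  'a'
   2  s[12:],s[13:]  4  'aaaa'
   3  s[13:],s[14:]  3  'aaa'
   4  s[14:],s[15:]  2  'aa'
   5  s[15:],s[3:]  4  'aaba'
   6  s[3:],s[16:]  1  'a'
   7  s[16:],s[4:]  3  'aba'
   8  s[4:],s[6:]  1  'a'
   9  s[6:],s[17:]  0  ''
  10  s[17:],s[11:]  2  'ba'
  11  s[11:],s[2:]  3  'baa'
  12  s[2:],s[5:]  2  'ba'
  13  s[5:],s[1:]  1  'b'
  14  s[1:],s[10:]  0  ''
  15  s[10:],s[0:]  2  'cb'
  16  s[0:],s[9:]  1  'c'
  17  s[9:],s[8:]  2  'cc'
  18  s[8:],s[7:]  3  'ccc'

[0, 1, 4, 3, 2, 4, 1, 3, 1, 0, 2, 3, 2, 1, 0, 2, 1, 2, 3]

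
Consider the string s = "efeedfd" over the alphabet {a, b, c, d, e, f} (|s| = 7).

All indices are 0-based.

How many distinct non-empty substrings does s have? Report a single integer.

rank | idx | suffix
   0 |   6 | d
   1 |   4 | dfd
   2 |   3 | edfd
   3 |   2 | eedfd
   4 |   0 | efeedfd
   5 |   5 | fd
   6 |   1 | feedfd

SA = [6, 4, 3, 2, 0, 5, 1]
[i] adj suffixes → lcp
  [1] 6/4 → 1 ('d')
  [2] 4/3 → 0 ('')
  [3] 3/2 → 1 ('e')
  [4] 2/0 → 1 ('e')
  [5] 0/5 → 0 ('')
  [6] 5/1 → 1 ('f')

n(n+1)/2 = 7·8/2 = 28
Σ LCP = 0 + 1 + 0 + 1 + 1 + 0 + 1 = 4
distinct = 28 − 4 = 24

24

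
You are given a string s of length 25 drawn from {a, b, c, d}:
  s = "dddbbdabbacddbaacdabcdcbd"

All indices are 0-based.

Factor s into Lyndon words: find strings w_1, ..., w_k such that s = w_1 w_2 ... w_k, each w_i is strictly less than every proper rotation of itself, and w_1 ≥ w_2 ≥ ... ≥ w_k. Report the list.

["d", "d", "d", "bbd", "abbacddb", "aacdabcdcbd"]

emit factor 1: 'd' (i=0, period=1)
emit factor 2: 'd' (i=1, period=1)
emit factor 3: 'd' (i=2, period=1)
emit factor 4: 'bbd' (i=3, period=3)
emit factor 5: 'abbacddb' (i=6, period=8)
emit factor 6: 'aacdabcdcbd' (i=14, period=11)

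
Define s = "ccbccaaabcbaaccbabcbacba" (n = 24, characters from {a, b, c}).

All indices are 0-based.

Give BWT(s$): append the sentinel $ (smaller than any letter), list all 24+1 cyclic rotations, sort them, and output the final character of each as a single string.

abcababbaccccaaccabcbcba$

rank  rotation                   last
    0  $ccbccaaabcbaaccbabcbacba  a
    1  a$ccbccaaabcbaaccbabcbacb  b
    2  aaabcbaaccbabcbacba$ccbcc  c
    3  aabcbaaccbabcbacba$ccbcca  a
    4  aaccbabcbacba$ccbccaaabcb  b
    5  abcbaaccbabcbacba$ccbccaa  a
    6  abcbacba$ccbccaaabcbaaccb  b
    7  acba$ccbccaaabcbaaccbabcb  b
    8  accbabcbacba$ccbccaaabcba  a
    9  ba$ccbccaaabcbaaccbabcbac  c
   10  baaccbabcbacba$ccbccaaabc  c
   11  babcbacba$ccbccaaabcbaacc  c
   12  bacba$ccbccaaabcbaaccbabc  c
   13  bcbaaccbabcbacba$ccbccaaa  a
   14  bcbacba$ccbccaaabcbaaccba  a
   15  bccaaabcbaaccbabcbacba$cc  c
   16  caaabcbaaccbabcbacba$ccbc  c
   17  cba$ccbccaaabcbaaccbabcba  a
   18  cbaaccbabcbacba$ccbccaaab  b
   19  cbabcbacba$ccbccaaabcbaac  c
   20  cbacba$ccbccaaabcbaaccbab  b
   21  cbccaaabcbaaccbabcbacba$c  c
   22  ccaaabcbaaccbabcbacba$ccb  b
   23  ccbabcbacba$ccbccaaabcbaa  a
   24  ccbccaaabcbaaccbabcbacba$  $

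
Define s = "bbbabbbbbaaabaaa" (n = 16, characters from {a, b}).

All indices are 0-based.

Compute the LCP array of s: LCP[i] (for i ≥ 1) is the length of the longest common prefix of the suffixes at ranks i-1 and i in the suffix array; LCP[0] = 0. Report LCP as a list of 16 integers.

sorted suffixes:
  #0 SA[0]=15  'a'
  #1 SA[1]=14  'aa'
  #2 SA[2]=13  'aaa'
  #3 SA[3]=9  'aaabaaa'
  #4 SA[4]=10  'aabaaa'
  #5 SA[5]=11  'abaaa'
  #6 SA[6]=3  'abbbbbaaabaaa'
  #7 SA[7]=12  'baaa'
  #8 SA[8]=8  'baaabaaa'
  #9 SA[9]=2  'babbbbbaaabaaa'
  #10 SA[10]=7  'bbaaabaaa'
  #11 SA[11]=1  'bbabbbbbaaabaaa'
  #12 SA[12]=6  'bbbaaabaaa'
  #13 SA[13]=0  'bbbabbbbbaaabaaa'
  #14 SA[14]=5  'bbbbaaabaaa'
  #15 SA[15]=4  'bbbbbaaabaaa'

SA = [15, 14, 13, 9, 10, 11, 3, 12, 8, 2, 7, 1, 6, 0, 5, 4]
rank  pair      lcp
   1  s[15:],s[14:]  1  'a'
   2  s[14:],s[13:]  2  'aa'
   3  s[13:],s[9:]  3  'aaa'
   4  s[9:],s[10:]  2  'aa'
   5  s[10:],s[11:]  1  'a'
   6  s[11:],s[3:]  2  'ab'
   7  s[3:],s[12:]  0  ''
   8  s[12:],s[8:]  4  'baaa'
   9  s[8:],s[2:]  2  'ba'
  10  s[2:],s[7:]  1  'b'
  11  s[7:],s[1:]  3  'bba'
  12  s[1:],s[6:]  2  'bb'
  13  s[6:],s[0:]  4  'bbba'
  14  s[0:],s[5:]  3  'bbb'
  15  s[5:],s[4:]  4  'bbbb'

[0, 1, 2, 3, 2, 1, 2, 0, 4, 2, 1, 3, 2, 4, 3, 4]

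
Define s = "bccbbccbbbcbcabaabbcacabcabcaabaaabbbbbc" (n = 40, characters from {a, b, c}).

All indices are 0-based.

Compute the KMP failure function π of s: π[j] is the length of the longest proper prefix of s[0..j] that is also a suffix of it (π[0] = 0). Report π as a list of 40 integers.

π[0] = 0
j=1 s[j]='c': π[1]=0 (border '')
j=2 s[j]='c': π[2]=0 (border '')
j=3 s[j]='b': π[3]=1 (border 'b')
j=4 s[j]='b': k: 1→0; π[4]=1 (border 'b')
j=5 s[j]='c': π[5]=2 (border 'bc')
j=6 s[j]='c': π[6]=3 (border 'bcc')
j=7 s[j]='b': π[7]=4 (border 'bccb')
j=8 s[j]='b': π[8]=5 (border 'bccbb')
j=9 s[j]='b': k: 5→1→0; π[9]=1 (border 'b')
j=10 s[j]='c': π[10]=2 (border 'bc')
j=11 s[j]='b': k: 2→0; π[11]=1 (border 'b')
j=12 s[j]='c': π[12]=2 (border 'bc')
j=13 s[j]='a': k: 2→0; π[13]=0 (border '')
j=14 s[j]='b': π[14]=1 (border 'b')
j=15 s[j]='a': k: 1→0; π[15]=0 (border '')
j=16 s[j]='a': π[16]=0 (border '')
j=17 s[j]='b': π[17]=1 (border 'b')
j=18 s[j]='b': k: 1→0; π[18]=1 (border 'b')
j=19 s[j]='c': π[19]=2 (border 'bc')
j=20 s[j]='a': k: 2→0; π[20]=0 (border '')
j=21 s[j]='c': π[21]=0 (border '')
j=22 s[j]='a': π[22]=0 (border '')
j=23 s[j]='b': π[23]=1 (border 'b')
j=24 s[j]='c': π[24]=2 (border 'bc')
j=25 s[j]='a': k: 2→0; π[25]=0 (border '')
j=26 s[j]='b': π[26]=1 (border 'b')
j=27 s[j]='c': π[27]=2 (border 'bc')
j=28 s[j]='a': k: 2→0; π[28]=0 (border '')
j=29 s[j]='a': π[29]=0 (border '')
j=30 s[j]='b': π[30]=1 (border 'b')
j=31 s[j]='a': k: 1→0; π[31]=0 (border '')
j=32 s[j]='a': π[32]=0 (border '')
j=33 s[j]='a': π[33]=0 (border '')
j=34 s[j]='b': π[34]=1 (border 'b')
j=35 s[j]='b': k: 1→0; π[35]=1 (border 'b')
j=36 s[j]='b': k: 1→0; π[36]=1 (border 'b')
j=37 s[j]='b': k: 1→0; π[37]=1 (border 'b')
j=38 s[j]='b': k: 1→0; π[38]=1 (border 'b')
j=39 s[j]='c': π[39]=2 (border 'bc')

[0, 0, 0, 1, 1, 2, 3, 4, 5, 1, 2, 1, 2, 0, 1, 0, 0, 1, 1, 2, 0, 0, 0, 1, 2, 0, 1, 2, 0, 0, 1, 0, 0, 0, 1, 1, 1, 1, 1, 2]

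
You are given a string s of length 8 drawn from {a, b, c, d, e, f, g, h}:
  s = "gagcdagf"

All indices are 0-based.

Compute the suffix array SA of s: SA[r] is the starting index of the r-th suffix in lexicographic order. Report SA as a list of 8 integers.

rank | idx | suffix
   0 |   1 | agcdagf
   1 |   5 | agf
   2 |   3 | cdagf
   3 |   4 | dagf
   4 |   7 | f
   5 |   0 | gagcdagf
   6 |   2 | gcdagf
   7 |   6 | gf

[1, 5, 3, 4, 7, 0, 2, 6]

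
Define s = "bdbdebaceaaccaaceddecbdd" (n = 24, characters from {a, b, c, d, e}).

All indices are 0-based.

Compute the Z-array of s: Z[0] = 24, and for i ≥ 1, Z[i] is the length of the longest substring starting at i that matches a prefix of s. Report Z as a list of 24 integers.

[24, 0, 2, 0, 0, 1, 0, 0, 0, 0, 0, 0, 0, 0, 0, 0, 0, 0, 0, 0, 0, 2, 0, 0]

Z[0]=24
i=1: i≥r, start 0; Z[1]=0
i=2: i≥r, start 0; Z[2]=2 grow→box=[2,4)
i=3: min(r-i=1, Z[1]=0)=0; Z[3]=0
i=4: i≥r, start 0; Z[4]=0
i=5: i≥r, start 0; Z[5]=1 grow→box=[5,6)
i=6: i≥r, start 0; Z[6]=0
i=7: i≥r, start 0; Z[7]=0
i=8: i≥r, start 0; Z[8]=0
i=9: i≥r, start 0; Z[9]=0
i=10: i≥r, start 0; Z[10]=0
i=11: i≥r, start 0; Z[11]=0
i=12: i≥r, start 0; Z[12]=0
i=13: i≥r, start 0; Z[13]=0
i=14: i≥r, start 0; Z[14]=0
i=15: i≥r, start 0; Z[15]=0
i=16: i≥r, start 0; Z[16]=0
i=17: i≥r, start 0; Z[17]=0
i=18: i≥r, start 0; Z[18]=0
i=19: i≥r, start 0; Z[19]=0
i=20: i≥r, start 0; Z[20]=0
i=21: i≥r, start 0; Z[21]=2 grow→box=[21,23)
i=22: min(r-i=1, Z[1]=0)=0; Z[22]=0
i=23: i≥r, start 0; Z[23]=0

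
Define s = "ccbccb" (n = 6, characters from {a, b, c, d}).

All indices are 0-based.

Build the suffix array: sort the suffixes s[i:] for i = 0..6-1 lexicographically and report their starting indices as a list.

rank→(start, suffix):
  0 → (5, 'b')
  1 → (2, 'bccb')
  2 → (4, 'cb')
  3 → (1, 'cbccb')
  4 → (3, 'ccb')
  5 → (0, 'ccbccb')

[5, 2, 4, 1, 3, 0]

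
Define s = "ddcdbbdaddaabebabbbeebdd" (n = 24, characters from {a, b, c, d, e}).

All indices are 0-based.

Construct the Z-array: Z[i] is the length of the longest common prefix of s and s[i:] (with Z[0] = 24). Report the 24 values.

Z[0]=24
i=1: fresh scan; Z[1]=1 extend→box=[1,2)
i=2: fresh scan; Z[2]=0
i=3: fresh scan; Z[3]=1 extend→box=[3,4)
i=4: fresh scan; Z[4]=0
i=5: fresh scan; Z[5]=0
i=6: fresh scan; Z[6]=1 extend→box=[6,7)
i=7: fresh scan; Z[7]=0
i=8: fresh scan; Z[8]=2 extend→box=[8,10)
i=9: min(r-i=1, Z[1]=1)=1; Z[9]=1
i=10: fresh scan; Z[10]=0
i=11: fresh scan; Z[11]=0
i=12: fresh scan; Z[12]=0
i=13: fresh scan; Z[13]=0
i=14: fresh scan; Z[14]=0
i=15: fresh scan; Z[15]=0
i=16: fresh scan; Z[16]=0
i=17: fresh scan; Z[17]=0
i=18: fresh scan; Z[18]=0
i=19: fresh scan; Z[19]=0
i=20: fresh scan; Z[20]=0
i=21: fresh scan; Z[21]=0
i=22: fresh scan; Z[22]=2 extend→box=[22,24)
i=23: min(r-i=1, Z[1]=1)=1; Z[23]=1

[24, 1, 0, 1, 0, 0, 1, 0, 2, 1, 0, 0, 0, 0, 0, 0, 0, 0, 0, 0, 0, 0, 2, 1]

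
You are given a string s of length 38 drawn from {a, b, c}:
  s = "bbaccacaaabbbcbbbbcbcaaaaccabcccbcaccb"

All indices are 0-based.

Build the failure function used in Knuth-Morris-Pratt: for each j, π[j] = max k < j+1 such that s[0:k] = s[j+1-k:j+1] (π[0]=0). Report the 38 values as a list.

π[0] = 0
j=1 s[j]='b': π[1]=1 (border 'b')
j=2 s[j]='a': k: 1→0; π[2]=0 (border '')
j=3 s[j]='c': π[3]=0 (border '')
j=4 s[j]='c': π[4]=0 (border '')
j=5 s[j]='a': π[5]=0 (border '')
j=6 s[j]='c': π[6]=0 (border '')
j=7 s[j]='a': π[7]=0 (border '')
j=8 s[j]='a': π[8]=0 (border '')
j=9 s[j]='a': π[9]=0 (border '')
j=10 s[j]='b': π[10]=1 (border 'b')
j=11 s[j]='b': π[11]=2 (border 'bb')
j=12 s[j]='b': k: 2→1; π[12]=2 (border 'bb')
j=13 s[j]='c': k: 2→1→0; π[13]=0 (border '')
j=14 s[j]='b': π[14]=1 (border 'b')
j=15 s[j]='b': π[15]=2 (border 'bb')
j=16 s[j]='b': k: 2→1; π[16]=2 (border 'bb')
j=17 s[j]='b': k: 2→1; π[17]=2 (border 'bb')
j=18 s[j]='c': k: 2→1→0; π[18]=0 (border '')
j=19 s[j]='b': π[19]=1 (border 'b')
j=20 s[j]='c': k: 1→0; π[20]=0 (border '')
j=21 s[j]='a': π[21]=0 (border '')
j=22 s[j]='a': π[22]=0 (border '')
j=23 s[j]='a': π[23]=0 (border '')
j=24 s[j]='a': π[24]=0 (border '')
j=25 s[j]='c': π[25]=0 (border '')
j=26 s[j]='c': π[26]=0 (border '')
j=27 s[j]='a': π[27]=0 (border '')
j=28 s[j]='b': π[28]=1 (border 'b')
j=29 s[j]='c': k: 1→0; π[29]=0 (border '')
j=30 s[j]='c': π[30]=0 (border '')
j=31 s[j]='c': π[31]=0 (border '')
j=32 s[j]='b': π[32]=1 (border 'b')
j=33 s[j]='c': k: 1→0; π[33]=0 (border '')
j=34 s[j]='a': π[34]=0 (border '')
j=35 s[j]='c': π[35]=0 (border '')
j=36 s[j]='c': π[36]=0 (border '')
j=37 s[j]='b': π[37]=1 (border 'b')

[0, 1, 0, 0, 0, 0, 0, 0, 0, 0, 1, 2, 2, 0, 1, 2, 2, 2, 0, 1, 0, 0, 0, 0, 0, 0, 0, 0, 1, 0, 0, 0, 1, 0, 0, 0, 0, 1]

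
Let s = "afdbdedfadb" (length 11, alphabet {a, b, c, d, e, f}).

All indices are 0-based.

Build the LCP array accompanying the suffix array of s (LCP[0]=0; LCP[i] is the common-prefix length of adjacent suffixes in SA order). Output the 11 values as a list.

rank | idx | suffix
   0 |   8 | adb
   1 |   0 | afdbdedfadb
   2 |  10 | b
   3 |   3 | bdedfadb
   4 |   9 | db
   5 |   2 | dbdedfadb
   6 |   4 | dedfadb
   7 |   6 | dfadb
   8 |   5 | edfadb
   9 |   7 | fadb
  10 |   1 | fdbdedfadb

SA = [8, 0, 10, 3, 9, 2, 4, 6, 5, 7, 1]
i: (SA[i-1],SA[i]) lcp shared
  1: (8,0) 1 'a'
  2: (0,10) 0 ''
  3: (10,3) 1 'b'
  4: (3,9) 0 ''
  5: (9,2) 2 'db'
  6: (2,4) 1 'd'
  7: (4,6) 1 'd'
  8: (6,5) 0 ''
  9: (5,7) 0 ''
  10: (7,1) 1 'f'

[0, 1, 0, 1, 0, 2, 1, 1, 0, 0, 1]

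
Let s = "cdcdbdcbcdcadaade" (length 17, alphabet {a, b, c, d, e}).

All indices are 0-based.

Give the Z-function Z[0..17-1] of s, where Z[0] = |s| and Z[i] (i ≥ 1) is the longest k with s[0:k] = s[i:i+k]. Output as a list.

Z[0]=17
i=1: outside box; Z[1]=0
i=2: outside box; Z[2]=2 grow→box=[2,4)
i=3: min(r-i=1, Z[1]=0)=0; Z[3]=0
i=4: outside box; Z[4]=0
i=5: outside box; Z[5]=0
i=6: outside box; Z[6]=1 grow→box=[6,7)
i=7: outside box; Z[7]=0
i=8: outside box; Z[8]=3 grow→box=[8,11)
i=9: min(r-i=2, Z[1]=0)=0; Z[9]=0
i=10: min(r-i=1, Z[2]=2)=1; Z[10]=1
i=11: outside box; Z[11]=0
i=12: outside box; Z[12]=0
i=13: outside box; Z[13]=0
i=14: outside box; Z[14]=0
i=15: outside box; Z[15]=0
i=16: outside box; Z[16]=0

[17, 0, 2, 0, 0, 0, 1, 0, 3, 0, 1, 0, 0, 0, 0, 0, 0]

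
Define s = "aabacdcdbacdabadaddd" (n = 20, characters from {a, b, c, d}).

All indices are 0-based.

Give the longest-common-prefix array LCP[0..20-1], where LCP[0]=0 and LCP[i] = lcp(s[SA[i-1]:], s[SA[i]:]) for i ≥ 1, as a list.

rank→(start, suffix):
  0 → (0, 'aabacdcdbacdabadaddd')
  1 → (1, 'abacdcdbacdabadaddd')
  2 → (12, 'abadaddd')
  3 → (9, 'acdabadaddd')
  4 → (3, 'acdcdbacdabadaddd')
  5 → (14, 'adaddd')
  6 → (16, 'addd')
  7 → (8, 'bacdabadaddd')
  8 → (2, 'bacdcdbacdabadaddd')
  9 → (13, 'badaddd')
  10 → (10, 'cdabadaddd')
  11 → (6, 'cdbacdabadaddd')
  12 → (4, 'cdcdbacdabadaddd')
  13 → (19, 'd')
  14 → (11, 'dabadaddd')
  15 → (15, 'daddd')
  16 → (7, 'dbacdabadaddd')
  17 → (5, 'dcdbacdabadaddd')
  18 → (18, 'dd')
  19 → (17, 'ddd')

SA = [0, 1, 12, 9, 3, 14, 16, 8, 2, 13, 10, 6, 4, 19, 11, 15, 7, 5, 18, 17]
rank  pair      lcp
   1  s[0:],s[1:]  1  'a'
   2  s[1:],s[12:]  3  'aba'
   3  s[12:],s[9:]  1  'a'
   4  s[9:],s[3:]  3  'acd'
   5  s[3:],s[14:]  1  'a'
   6  s[14:],s[16:]  2  'ad'
   7  s[16:],s[8:]  0  ''
   8  s[8:],s[2:]  4  'bacd'
   9  s[2:],s[13:]  2  'ba'
  10  s[13:],s[10:]  0  ''
  11  s[10:],s[6:]  2  'cd'
  12  s[6:],s[4:]  2  'cd'
  13  s[4:],s[19:]  0  ''
  14  s[19:],s[11:]  1  'd'
  15  s[11:],s[15:]  2  'da'
  16  s[15:],s[7:]  1  'd'
  17  s[7:],s[5:]  1  'd'
  18  s[5:],s[18:]  1  'd'
  19  s[18:],s[17:]  2  'dd'

[0, 1, 3, 1, 3, 1, 2, 0, 4, 2, 0, 2, 2, 0, 1, 2, 1, 1, 1, 2]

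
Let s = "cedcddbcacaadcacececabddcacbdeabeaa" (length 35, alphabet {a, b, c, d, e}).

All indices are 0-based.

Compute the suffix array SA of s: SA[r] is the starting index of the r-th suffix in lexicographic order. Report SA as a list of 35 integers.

[34, 33, 10, 20, 30, 8, 25, 14, 11, 6, 21, 27, 31, 9, 19, 7, 24, 13, 26, 3, 17, 15, 0, 5, 23, 12, 2, 4, 22, 28, 32, 29, 18, 16, 1]

sorted suffixes:
  #0 SA[0]=34  'a'
  #1 SA[1]=33  'aa'
  #2 SA[2]=10  'aadcacececabddcacbdeabeaa'
  #3 SA[3]=20  'abddcacbdeabeaa'
  #4 SA[4]=30  'abeaa'
  #5 SA[5]=8  'acaadcacececabddcacbdeabeaa'
  #6 SA[6]=25  'acbdeabeaa'
  #7 SA[7]=14  'acececabddcacbdeabeaa'
  #8 SA[8]=11  'adcacececabddcacbdeabeaa'
  #9 SA[9]=6  'bcacaadcacececabddcacbdeabeaa'
  #10 SA[10]=21  'bddcacbdeabeaa'
  #11 SA[11]=27  'bdeabeaa'
  #12 SA[12]=31  'beaa'
  #13 SA[13]=9  'caadcacececabddcacbdeabeaa'
  #14 SA[14]=19  'cabddcacbdeabeaa'
  #15 SA[15]=7  'cacaadcacececabddcacbdeabeaa'
  #16 SA[16]=24  'cacbdeabeaa'
  #17 SA[17]=13  'cacececabddcacbdeabeaa'
  #18 SA[18]=26  'cbdeabeaa'
  #19 SA[19]=3  'cddbcacaadcacececabddcacbdeabeaa'
  #20 SA[20]=17  'cecabddcacbdeabeaa'
  #21 SA[21]=15  'cececabddcacbdeabeaa'
  #22 SA[22]=0  'cedcddbcacaadcacececabddcacbdeabeaa'
  #23 SA[23]=5  'dbcacaadcacececabddcacbdeabeaa'
  #24 SA[24]=23  'dcacbdeabeaa'
  #25 SA[25]=12  'dcacececabddcacbdeabeaa'
  #26 SA[26]=2  'dcddbcacaadcacececabddcacbdeabeaa'
  #27 SA[27]=4  'ddbcacaadcacececabddcacbdeabeaa'
  #28 SA[28]=22  'ddcacbdeabeaa'
  #29 SA[29]=28  'deabeaa'
  #30 SA[30]=32  'eaa'
  #31 SA[31]=29  'eabeaa'
  #32 SA[32]=18  'ecabddcacbdeabeaa'
  #33 SA[33]=16  'ececabddcacbdeabeaa'
  #34 SA[34]=1  'edcddbcacaadcacececabddcacbdeabeaa'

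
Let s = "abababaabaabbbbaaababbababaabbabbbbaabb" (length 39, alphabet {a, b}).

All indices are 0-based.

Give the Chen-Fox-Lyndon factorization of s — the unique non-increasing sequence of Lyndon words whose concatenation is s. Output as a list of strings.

["ab", "ab", "ab", "aabaabbbb", "aaababbababaabbabbbbaabb"]

emit factor 1: 'ab' (i=0, period=2)
emit factor 2: 'ab' (i=2, period=2)
emit factor 3: 'ab' (i=4, period=2)
emit factor 4: 'aabaabbbb' (i=6, period=9)
emit factor 5: 'aaababbababaabbabbbbaabb' (i=15, period=24)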